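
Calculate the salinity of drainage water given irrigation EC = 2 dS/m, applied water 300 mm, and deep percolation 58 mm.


EC_dw = EC_iw * D_iw / D_dw
EC_dw = 2 * 300 / 58
EC_dw = 600 / 58

10.3448 dS/m


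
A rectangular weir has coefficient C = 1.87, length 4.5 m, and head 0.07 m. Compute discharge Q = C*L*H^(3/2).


Q = C * L * H^(3/2) = 1.87 * 4.5 * 0.07^1.5 = 1.87 * 4.5 * 0.018520

0.1558 m^3/s


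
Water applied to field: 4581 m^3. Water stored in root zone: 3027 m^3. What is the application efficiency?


Ea = V_root / V_field * 100 = 3027 / 4581 * 100 = 66.0773%

66.0773 %


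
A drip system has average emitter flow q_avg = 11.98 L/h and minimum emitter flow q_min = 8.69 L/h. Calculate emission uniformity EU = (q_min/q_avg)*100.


EU = (q_min/q_avg)*100 = (8.69/11.98)*100 = 72.5376%

72.5376 %


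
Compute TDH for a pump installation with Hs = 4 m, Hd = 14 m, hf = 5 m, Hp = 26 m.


TDH = Hs + Hd + hf + Hp = 4 + 14 + 5 + 26 = 49

49 m


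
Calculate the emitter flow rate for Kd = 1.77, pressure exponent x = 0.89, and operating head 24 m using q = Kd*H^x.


q = Kd * H^x = 1.77 * 24^0.89 = 1.77 * 16.919519

29.9475 L/h


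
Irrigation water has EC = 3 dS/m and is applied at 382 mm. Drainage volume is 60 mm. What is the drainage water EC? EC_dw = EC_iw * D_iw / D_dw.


EC_dw = EC_iw * D_iw / D_dw
EC_dw = 3 * 382 / 60
EC_dw = 1146 / 60

19.1000 dS/m


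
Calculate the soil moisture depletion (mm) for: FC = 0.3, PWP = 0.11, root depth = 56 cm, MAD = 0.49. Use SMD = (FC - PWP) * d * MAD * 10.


SMD = (FC - PWP) * d * MAD * 10
SMD = (0.3 - 0.11) * 56 * 0.49 * 10
SMD = 0.1900 * 56 * 0.49 * 10

52.1360 mm


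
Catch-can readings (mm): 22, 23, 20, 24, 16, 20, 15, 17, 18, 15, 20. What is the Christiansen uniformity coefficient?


mean = 19.090909 mm
MAD = 2.628099 mm
CU = (1 - 2.628099/19.090909)*100

86.2338 %


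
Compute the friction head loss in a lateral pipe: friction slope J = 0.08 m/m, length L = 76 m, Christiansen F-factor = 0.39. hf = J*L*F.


hf = J * L * F = 0.08 * 76 * 0.39 = 2.3712 m

2.3712 m


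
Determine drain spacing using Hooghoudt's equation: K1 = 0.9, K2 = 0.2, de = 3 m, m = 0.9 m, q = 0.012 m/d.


S^2 = 8*K2*de*m/q + 4*K1*m^2/q
S^2 = 8*0.2*3*0.9/0.012 + 4*0.9*0.9^2/0.012
S = sqrt(603.0000)

24.5561 m


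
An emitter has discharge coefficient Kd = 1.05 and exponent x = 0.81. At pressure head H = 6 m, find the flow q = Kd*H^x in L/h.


q = Kd * H^x = 1.05 * 6^0.81 = 1.05 * 4.268768

4.4822 L/h


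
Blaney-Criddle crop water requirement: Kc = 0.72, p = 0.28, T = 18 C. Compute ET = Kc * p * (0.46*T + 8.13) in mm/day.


ET = Kc * p * (0.46*T + 8.13)
ET = 0.72 * 0.28 * (0.46*18 + 8.13)
ET = 0.72 * 0.28 * 16.4100

3.3083 mm/day


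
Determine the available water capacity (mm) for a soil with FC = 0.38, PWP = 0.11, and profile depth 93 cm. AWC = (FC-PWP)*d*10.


AWC = (FC - PWP) * d * 10
AWC = (0.38 - 0.11) * 93 * 10
AWC = 0.2700 * 93 * 10

251.1000 mm


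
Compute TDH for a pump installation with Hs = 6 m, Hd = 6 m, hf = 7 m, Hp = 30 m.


TDH = Hs + Hd + hf + Hp = 6 + 6 + 7 + 30 = 49

49 m


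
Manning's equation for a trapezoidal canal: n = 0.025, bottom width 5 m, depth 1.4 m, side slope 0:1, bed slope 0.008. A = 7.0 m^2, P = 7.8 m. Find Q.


R = A/P = 7.0/7.8 = 0.897436
Q = (1/0.025) * 7.0 * 0.897436^(2/3) * 0.008^0.5

23.3009 m^3/s


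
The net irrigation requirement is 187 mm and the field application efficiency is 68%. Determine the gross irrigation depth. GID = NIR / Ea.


Ea = 68% = 0.68
GID = NIR / Ea = 187 / 0.68 = 275.0000 mm

275.0000 mm


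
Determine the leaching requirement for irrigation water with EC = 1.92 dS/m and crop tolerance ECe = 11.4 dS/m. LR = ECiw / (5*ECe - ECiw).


LR = ECiw / (5*ECe - ECiw)
LR = 1.92 / (5*11.4 - 1.92)
LR = 1.92 / 55.0800

0.0349


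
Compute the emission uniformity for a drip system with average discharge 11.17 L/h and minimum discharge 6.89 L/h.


EU = (q_min/q_avg)*100 = (6.89/11.17)*100 = 61.6831%

61.6831 %


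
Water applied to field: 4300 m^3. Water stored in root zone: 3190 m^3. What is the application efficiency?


Ea = V_root / V_field * 100 = 3190 / 4300 * 100 = 74.1860%

74.1860 %


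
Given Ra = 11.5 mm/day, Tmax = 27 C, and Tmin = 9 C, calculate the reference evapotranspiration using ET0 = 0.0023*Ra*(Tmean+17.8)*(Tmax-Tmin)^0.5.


Tmean = (Tmax + Tmin)/2 = (27 + 9)/2 = 18.0
ET0 = 0.0023 * 11.5 * (18.0 + 17.8) * sqrt(27 - 9)
ET0 = 0.0023 * 11.5 * 35.8 * 4.242641

4.0174 mm/day


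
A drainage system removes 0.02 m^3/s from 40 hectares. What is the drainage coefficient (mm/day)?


DC = Q * 86400 / (A * 10000) * 1000
DC = 0.02 * 86400 / (40 * 10000) * 1000
DC = 1728000.0000 / 400000

4.3200 mm/day


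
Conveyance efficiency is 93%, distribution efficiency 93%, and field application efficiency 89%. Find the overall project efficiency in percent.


Ec = 0.93, Eb = 0.93, Ea = 0.89
E = 0.93 * 0.93 * 0.89 * 100 = 76.9761%

76.9761 %


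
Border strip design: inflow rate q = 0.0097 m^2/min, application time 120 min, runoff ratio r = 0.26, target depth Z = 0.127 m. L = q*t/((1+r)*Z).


L = q*t/((1+r)*Z)
L = 0.0097*120/((1+0.26)*0.127)
L = 1.164/0.16002

7.2741 m


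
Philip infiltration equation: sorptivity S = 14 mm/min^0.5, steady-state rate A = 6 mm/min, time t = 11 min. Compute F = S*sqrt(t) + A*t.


F = S*sqrt(t) + A*t
F = 14*sqrt(11) + 6*11
F = 14*3.316625 + 66

112.4327 mm


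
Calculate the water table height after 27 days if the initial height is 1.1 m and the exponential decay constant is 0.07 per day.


m = m0 * exp(-k*t)
m = 1.1 * exp(-0.07 * 27)
m = 1.1 * exp(-1.8900)

0.1662 m


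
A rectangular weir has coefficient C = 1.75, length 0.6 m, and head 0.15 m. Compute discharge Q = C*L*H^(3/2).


Q = C * L * H^(3/2) = 1.75 * 0.6 * 0.15^1.5 = 1.75 * 0.6 * 0.058095

0.0610 m^3/s


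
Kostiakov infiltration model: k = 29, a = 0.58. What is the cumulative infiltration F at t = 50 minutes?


F = k * t^a = 29 * 50^0.58
F = 29 * 9.669468

280.4146 mm


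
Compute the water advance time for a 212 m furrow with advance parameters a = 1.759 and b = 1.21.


t = (L/a)^(1/b)
t = (212/1.759)^(1/1.21)
t = 120.523024^(1/1.21)

52.4678 min


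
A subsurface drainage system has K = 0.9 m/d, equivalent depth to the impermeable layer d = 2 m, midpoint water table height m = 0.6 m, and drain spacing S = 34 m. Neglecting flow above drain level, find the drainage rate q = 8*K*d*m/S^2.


q = 8*K*d*m/S^2
q = 8*0.9*2*0.6/34^2
q = 8.6400 / 1156

0.0075 m/d


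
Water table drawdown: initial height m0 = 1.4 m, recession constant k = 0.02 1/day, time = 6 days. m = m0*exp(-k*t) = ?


m = m0 * exp(-k*t)
m = 1.4 * exp(-0.02 * 6)
m = 1.4 * exp(-0.1200)

1.2417 m


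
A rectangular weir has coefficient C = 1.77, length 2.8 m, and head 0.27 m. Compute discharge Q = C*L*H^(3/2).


Q = C * L * H^(3/2) = 1.77 * 2.8 * 0.27^1.5 = 1.77 * 2.8 * 0.140296

0.6953 m^3/s


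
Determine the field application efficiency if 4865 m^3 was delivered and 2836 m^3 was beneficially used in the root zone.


Ea = V_root / V_field * 100 = 2836 / 4865 * 100 = 58.2939%

58.2939 %


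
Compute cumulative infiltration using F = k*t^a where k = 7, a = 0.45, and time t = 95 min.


F = k * t^a = 7 * 95^0.45
F = 7 * 7.762035

54.3342 mm


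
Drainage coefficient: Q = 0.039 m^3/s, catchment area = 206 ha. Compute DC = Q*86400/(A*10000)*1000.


DC = Q * 86400 / (A * 10000) * 1000
DC = 0.039 * 86400 / (206 * 10000) * 1000
DC = 3369600.0000 / 2060000

1.6357 mm/day


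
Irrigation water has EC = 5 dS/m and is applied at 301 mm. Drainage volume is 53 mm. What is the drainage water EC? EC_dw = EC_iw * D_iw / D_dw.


EC_dw = EC_iw * D_iw / D_dw
EC_dw = 5 * 301 / 53
EC_dw = 1505 / 53

28.3962 dS/m


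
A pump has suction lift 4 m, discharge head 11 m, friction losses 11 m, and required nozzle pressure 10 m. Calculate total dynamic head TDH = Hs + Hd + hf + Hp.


TDH = Hs + Hd + hf + Hp = 4 + 11 + 11 + 10 = 36

36 m


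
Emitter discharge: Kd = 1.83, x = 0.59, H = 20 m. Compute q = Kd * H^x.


q = Kd * H^x = 1.83 * 20^0.59 = 1.83 * 5.856089

10.7166 L/h


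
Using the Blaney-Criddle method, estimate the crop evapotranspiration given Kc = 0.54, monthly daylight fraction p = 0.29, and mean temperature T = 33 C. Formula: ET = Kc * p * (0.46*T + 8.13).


ET = Kc * p * (0.46*T + 8.13)
ET = 0.54 * 0.29 * (0.46*33 + 8.13)
ET = 0.54 * 0.29 * 23.3100

3.6503 mm/day


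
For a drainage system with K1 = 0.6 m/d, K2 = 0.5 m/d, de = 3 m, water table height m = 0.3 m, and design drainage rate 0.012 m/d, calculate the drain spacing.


S^2 = 8*K2*de*m/q + 4*K1*m^2/q
S^2 = 8*0.5*3*0.3/0.012 + 4*0.6*0.3^2/0.012
S = sqrt(318.0000)

17.8326 m


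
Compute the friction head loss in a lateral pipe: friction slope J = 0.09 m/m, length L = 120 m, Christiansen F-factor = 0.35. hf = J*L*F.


hf = J * L * F = 0.09 * 120 * 0.35 = 3.7800 m

3.7800 m


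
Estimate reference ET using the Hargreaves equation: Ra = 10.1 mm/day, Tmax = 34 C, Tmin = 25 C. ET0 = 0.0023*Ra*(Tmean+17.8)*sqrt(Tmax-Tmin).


Tmean = (Tmax + Tmin)/2 = (34 + 25)/2 = 29.5
ET0 = 0.0023 * 10.1 * (29.5 + 17.8) * sqrt(34 - 25)
ET0 = 0.0023 * 10.1 * 47.3 * 3.000000

3.2963 mm/day


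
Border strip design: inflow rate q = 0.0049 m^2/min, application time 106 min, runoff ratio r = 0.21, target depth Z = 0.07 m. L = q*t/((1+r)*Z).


L = q*t/((1+r)*Z)
L = 0.0049*106/((1+0.21)*0.07)
L = 0.5194/0.0847

6.1322 m


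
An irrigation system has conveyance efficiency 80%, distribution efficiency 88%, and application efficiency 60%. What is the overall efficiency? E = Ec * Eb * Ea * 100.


Ec = 0.8, Eb = 0.88, Ea = 0.6
E = 0.8 * 0.88 * 0.6 * 100 = 42.2400%

42.2400 %


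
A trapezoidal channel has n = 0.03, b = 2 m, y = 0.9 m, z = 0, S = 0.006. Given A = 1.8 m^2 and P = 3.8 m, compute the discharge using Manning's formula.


R = A/P = 1.8/3.8 = 0.473684
Q = (1/0.03) * 1.8 * 0.473684^(2/3) * 0.006^0.5

2.8241 m^3/s


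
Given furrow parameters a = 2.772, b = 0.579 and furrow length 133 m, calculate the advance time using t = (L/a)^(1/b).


t = (L/a)^(1/b)
t = (133/2.772)^(1/0.579)
t = 47.979798^(1/0.579)

800.5388 min


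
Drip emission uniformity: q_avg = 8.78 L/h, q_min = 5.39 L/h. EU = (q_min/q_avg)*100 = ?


EU = (q_min/q_avg)*100 = (5.39/8.78)*100 = 61.3895%

61.3895 %


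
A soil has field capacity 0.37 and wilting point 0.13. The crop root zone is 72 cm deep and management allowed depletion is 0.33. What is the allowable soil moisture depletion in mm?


SMD = (FC - PWP) * d * MAD * 10
SMD = (0.37 - 0.13) * 72 * 0.33 * 10
SMD = 0.2400 * 72 * 0.33 * 10

57.0240 mm


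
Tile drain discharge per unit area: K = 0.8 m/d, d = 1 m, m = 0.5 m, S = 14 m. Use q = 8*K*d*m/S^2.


q = 8*K*d*m/S^2
q = 8*0.8*1*0.5/14^2
q = 3.2000 / 196

0.0163 m/d


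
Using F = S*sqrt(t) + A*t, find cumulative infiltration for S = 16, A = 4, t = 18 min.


F = S*sqrt(t) + A*t
F = 16*sqrt(18) + 4*18
F = 16*4.242641 + 72

139.8823 mm


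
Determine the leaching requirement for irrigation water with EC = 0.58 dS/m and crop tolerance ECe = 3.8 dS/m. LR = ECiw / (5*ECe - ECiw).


LR = ECiw / (5*ECe - ECiw)
LR = 0.58 / (5*3.8 - 0.58)
LR = 0.58 / 18.4200

0.0315


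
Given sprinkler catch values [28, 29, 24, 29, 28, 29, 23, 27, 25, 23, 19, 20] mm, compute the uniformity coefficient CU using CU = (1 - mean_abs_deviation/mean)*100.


mean = 25.333333 mm
MAD = 3.000000 mm
CU = (1 - 3.000000/25.333333)*100

88.1579 %


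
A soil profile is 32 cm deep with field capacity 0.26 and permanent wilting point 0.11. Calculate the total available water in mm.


AWC = (FC - PWP) * d * 10
AWC = (0.26 - 0.11) * 32 * 10
AWC = 0.1500 * 32 * 10

48.0000 mm


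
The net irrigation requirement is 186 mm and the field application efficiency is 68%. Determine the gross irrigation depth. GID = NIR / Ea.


Ea = 68% = 0.68
GID = NIR / Ea = 186 / 0.68 = 273.5294 mm

273.5294 mm


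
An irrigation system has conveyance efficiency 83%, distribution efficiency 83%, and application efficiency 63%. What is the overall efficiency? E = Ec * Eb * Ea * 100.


Ec = 0.83, Eb = 0.83, Ea = 0.63
E = 0.83 * 0.83 * 0.63 * 100 = 43.4007%

43.4007 %


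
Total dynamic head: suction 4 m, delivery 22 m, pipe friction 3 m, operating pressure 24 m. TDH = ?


TDH = Hs + Hd + hf + Hp = 4 + 22 + 3 + 24 = 53

53 m


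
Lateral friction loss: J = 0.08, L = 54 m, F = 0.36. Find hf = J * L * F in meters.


hf = J * L * F = 0.08 * 54 * 0.36 = 1.5552 m

1.5552 m


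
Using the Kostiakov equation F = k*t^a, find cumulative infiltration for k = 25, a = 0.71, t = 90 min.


F = k * t^a = 25 * 90^0.71
F = 25 * 24.406875

610.1719 mm


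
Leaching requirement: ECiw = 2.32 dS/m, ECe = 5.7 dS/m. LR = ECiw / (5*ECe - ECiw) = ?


LR = ECiw / (5*ECe - ECiw)
LR = 2.32 / (5*5.7 - 2.32)
LR = 2.32 / 26.1800

0.0886


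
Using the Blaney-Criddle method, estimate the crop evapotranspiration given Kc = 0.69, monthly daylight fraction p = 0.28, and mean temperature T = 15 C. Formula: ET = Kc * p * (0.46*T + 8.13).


ET = Kc * p * (0.46*T + 8.13)
ET = 0.69 * 0.28 * (0.46*15 + 8.13)
ET = 0.69 * 0.28 * 15.0300

2.9038 mm/day


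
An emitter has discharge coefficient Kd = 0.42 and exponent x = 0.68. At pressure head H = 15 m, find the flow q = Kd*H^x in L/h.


q = Kd * H^x = 0.42 * 15^0.68 = 0.42 * 6.305827

2.6484 L/h


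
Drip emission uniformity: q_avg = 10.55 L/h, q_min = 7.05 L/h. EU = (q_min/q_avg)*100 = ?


EU = (q_min/q_avg)*100 = (7.05/10.55)*100 = 66.8246%

66.8246 %


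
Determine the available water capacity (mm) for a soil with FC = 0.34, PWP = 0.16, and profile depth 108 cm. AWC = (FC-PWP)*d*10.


AWC = (FC - PWP) * d * 10
AWC = (0.34 - 0.16) * 108 * 10
AWC = 0.1800 * 108 * 10

194.4000 mm


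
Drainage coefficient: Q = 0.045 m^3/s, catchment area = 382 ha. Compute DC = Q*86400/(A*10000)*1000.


DC = Q * 86400 / (A * 10000) * 1000
DC = 0.045 * 86400 / (382 * 10000) * 1000
DC = 3888000.0000 / 3820000

1.0178 mm/day


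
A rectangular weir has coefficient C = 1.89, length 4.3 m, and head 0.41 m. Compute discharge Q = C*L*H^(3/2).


Q = C * L * H^(3/2) = 1.89 * 4.3 * 0.41^1.5 = 1.89 * 4.3 * 0.262528

2.1336 m^3/s


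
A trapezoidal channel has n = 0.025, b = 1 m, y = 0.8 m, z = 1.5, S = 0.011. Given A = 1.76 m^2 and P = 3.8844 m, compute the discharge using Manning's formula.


R = A/P = 1.76/3.8844 = 0.453094
Q = (1/0.025) * 1.76 * 0.453094^(2/3) * 0.011^0.5

4.3557 m^3/s


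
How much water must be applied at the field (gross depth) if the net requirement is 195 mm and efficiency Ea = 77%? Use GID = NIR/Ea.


Ea = 77% = 0.77
GID = NIR / Ea = 195 / 0.77 = 253.2468 mm

253.2468 mm


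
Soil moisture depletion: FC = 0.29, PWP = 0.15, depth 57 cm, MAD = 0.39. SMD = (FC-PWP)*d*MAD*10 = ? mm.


SMD = (FC - PWP) * d * MAD * 10
SMD = (0.29 - 0.15) * 57 * 0.39 * 10
SMD = 0.1400 * 57 * 0.39 * 10

31.1220 mm


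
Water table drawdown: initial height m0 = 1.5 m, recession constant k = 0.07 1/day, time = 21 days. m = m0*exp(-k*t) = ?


m = m0 * exp(-k*t)
m = 1.5 * exp(-0.07 * 21)
m = 1.5 * exp(-1.4700)

0.3449 m


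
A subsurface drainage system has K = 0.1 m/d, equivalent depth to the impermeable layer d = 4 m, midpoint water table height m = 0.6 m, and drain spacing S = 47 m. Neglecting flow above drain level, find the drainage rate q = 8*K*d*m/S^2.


q = 8*K*d*m/S^2
q = 8*0.1*4*0.6/47^2
q = 1.9200 / 2209

8.6917e-04 m/d


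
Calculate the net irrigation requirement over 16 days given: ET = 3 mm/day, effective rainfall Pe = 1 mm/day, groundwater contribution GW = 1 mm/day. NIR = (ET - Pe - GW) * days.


Daily deficit = ET - Pe - GW = 3 - 1 - 1 = 1 mm/day
NIR = 1 * 16 = 16 mm

16.0000 mm


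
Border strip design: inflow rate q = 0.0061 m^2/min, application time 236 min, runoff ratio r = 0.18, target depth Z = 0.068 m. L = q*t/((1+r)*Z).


L = q*t/((1+r)*Z)
L = 0.0061*236/((1+0.18)*0.068)
L = 1.4396/0.08024

17.9412 m


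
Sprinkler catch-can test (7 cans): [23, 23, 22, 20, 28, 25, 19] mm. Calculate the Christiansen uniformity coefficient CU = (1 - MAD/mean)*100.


mean = 22.857143 mm
MAD = 2.163265 mm
CU = (1 - 2.163265/22.857143)*100

90.5357 %


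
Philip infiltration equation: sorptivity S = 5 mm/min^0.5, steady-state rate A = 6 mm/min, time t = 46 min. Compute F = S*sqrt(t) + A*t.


F = S*sqrt(t) + A*t
F = 5*sqrt(46) + 6*46
F = 5*6.782330 + 276

309.9117 mm


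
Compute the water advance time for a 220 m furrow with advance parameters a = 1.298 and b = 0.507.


t = (L/a)^(1/b)
t = (220/1.298)^(1/0.507)
t = 169.491525^(1/0.507)

24931.1087 min


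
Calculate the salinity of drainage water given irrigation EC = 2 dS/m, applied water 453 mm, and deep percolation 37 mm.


EC_dw = EC_iw * D_iw / D_dw
EC_dw = 2 * 453 / 37
EC_dw = 906 / 37

24.4865 dS/m


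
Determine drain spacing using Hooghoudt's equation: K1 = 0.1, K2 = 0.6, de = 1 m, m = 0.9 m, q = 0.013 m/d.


S^2 = 8*K2*de*m/q + 4*K1*m^2/q
S^2 = 8*0.6*1*0.9/0.013 + 4*0.1*0.9^2/0.013
S = sqrt(357.2308)

18.9006 m


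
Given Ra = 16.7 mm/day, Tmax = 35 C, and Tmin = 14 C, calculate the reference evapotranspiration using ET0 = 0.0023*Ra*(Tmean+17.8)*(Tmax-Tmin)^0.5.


Tmean = (Tmax + Tmin)/2 = (35 + 14)/2 = 24.5
ET0 = 0.0023 * 16.7 * (24.5 + 17.8) * sqrt(35 - 14)
ET0 = 0.0023 * 16.7 * 42.3 * 4.582576

7.4455 mm/day


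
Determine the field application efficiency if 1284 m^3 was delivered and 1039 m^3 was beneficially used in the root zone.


Ea = V_root / V_field * 100 = 1039 / 1284 * 100 = 80.9190%

80.9190 %


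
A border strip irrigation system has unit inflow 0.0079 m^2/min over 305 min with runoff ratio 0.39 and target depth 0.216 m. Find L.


L = q*t/((1+r)*Z)
L = 0.0079*305/((1+0.39)*0.216)
L = 2.4095/0.30024

8.0252 m


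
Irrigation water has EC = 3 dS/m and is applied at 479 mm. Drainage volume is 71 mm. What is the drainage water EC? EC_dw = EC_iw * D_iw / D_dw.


EC_dw = EC_iw * D_iw / D_dw
EC_dw = 3 * 479 / 71
EC_dw = 1437 / 71

20.2394 dS/m


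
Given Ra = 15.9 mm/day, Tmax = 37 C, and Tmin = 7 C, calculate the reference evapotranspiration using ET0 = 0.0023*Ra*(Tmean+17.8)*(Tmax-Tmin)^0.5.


Tmean = (Tmax + Tmin)/2 = (37 + 7)/2 = 22.0
ET0 = 0.0023 * 15.9 * (22.0 + 17.8) * sqrt(37 - 7)
ET0 = 0.0023 * 15.9 * 39.8 * 5.477226

7.9720 mm/day


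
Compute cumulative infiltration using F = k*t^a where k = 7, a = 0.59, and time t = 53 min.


F = k * t^a = 7 * 53^0.59
F = 7 * 10.406933

72.8485 mm


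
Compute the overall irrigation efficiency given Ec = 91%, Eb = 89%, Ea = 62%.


Ec = 0.91, Eb = 0.89, Ea = 0.62
E = 0.91 * 0.89 * 0.62 * 100 = 50.2138%

50.2138 %


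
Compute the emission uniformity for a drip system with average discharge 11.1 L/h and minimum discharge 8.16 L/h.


EU = (q_min/q_avg)*100 = (8.16/11.1)*100 = 73.5135%

73.5135 %


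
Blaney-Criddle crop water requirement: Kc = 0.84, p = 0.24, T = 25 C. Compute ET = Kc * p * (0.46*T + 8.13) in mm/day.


ET = Kc * p * (0.46*T + 8.13)
ET = 0.84 * 0.24 * (0.46*25 + 8.13)
ET = 0.84 * 0.24 * 19.6300

3.9574 mm/day


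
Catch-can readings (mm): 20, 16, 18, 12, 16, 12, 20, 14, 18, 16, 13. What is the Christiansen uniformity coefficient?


mean = 15.909091 mm
MAD = 2.297521 mm
CU = (1 - 2.297521/15.909091)*100

85.5584 %


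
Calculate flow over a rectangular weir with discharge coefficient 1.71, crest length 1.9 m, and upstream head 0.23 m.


Q = C * L * H^(3/2) = 1.71 * 1.9 * 0.23^1.5 = 1.71 * 1.9 * 0.110304

0.3584 m^3/s


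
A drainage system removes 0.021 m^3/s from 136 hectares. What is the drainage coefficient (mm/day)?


DC = Q * 86400 / (A * 10000) * 1000
DC = 0.021 * 86400 / (136 * 10000) * 1000
DC = 1814400.0000 / 1360000

1.3341 mm/day


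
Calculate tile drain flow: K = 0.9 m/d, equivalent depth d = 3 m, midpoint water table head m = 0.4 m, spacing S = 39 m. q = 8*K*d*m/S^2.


q = 8*K*d*m/S^2
q = 8*0.9*3*0.4/39^2
q = 8.6400 / 1521

0.0057 m/d


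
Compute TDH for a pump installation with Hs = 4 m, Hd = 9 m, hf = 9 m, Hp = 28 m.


TDH = Hs + Hd + hf + Hp = 4 + 9 + 9 + 28 = 50

50 m


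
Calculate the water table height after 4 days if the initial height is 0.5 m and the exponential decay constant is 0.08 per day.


m = m0 * exp(-k*t)
m = 0.5 * exp(-0.08 * 4)
m = 0.5 * exp(-0.3200)

0.3631 m


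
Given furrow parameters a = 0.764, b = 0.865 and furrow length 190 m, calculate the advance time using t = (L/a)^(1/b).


t = (L/a)^(1/b)
t = (190/0.764)^(1/0.865)
t = 248.691099^(1/0.865)

588.2330 min


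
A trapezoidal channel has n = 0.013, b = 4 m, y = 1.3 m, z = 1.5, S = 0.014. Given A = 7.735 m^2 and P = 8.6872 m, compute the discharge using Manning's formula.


R = A/P = 7.735/8.6872 = 0.890390
Q = (1/0.013) * 7.735 * 0.890390^(2/3) * 0.014^0.5

65.1580 m^3/s


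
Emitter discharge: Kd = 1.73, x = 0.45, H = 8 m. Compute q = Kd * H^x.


q = Kd * H^x = 1.73 * 8^0.45 = 1.73 * 2.549121

4.4100 L/h


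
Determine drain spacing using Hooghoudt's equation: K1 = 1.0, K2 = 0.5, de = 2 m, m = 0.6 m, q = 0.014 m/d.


S^2 = 8*K2*de*m/q + 4*K1*m^2/q
S^2 = 8*0.5*2*0.6/0.014 + 4*1.0*0.6^2/0.014
S = sqrt(445.7143)

21.1119 m


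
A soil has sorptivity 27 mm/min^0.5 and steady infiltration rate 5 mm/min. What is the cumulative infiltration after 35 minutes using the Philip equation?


F = S*sqrt(t) + A*t
F = 27*sqrt(35) + 5*35
F = 27*5.916080 + 175

334.7342 mm


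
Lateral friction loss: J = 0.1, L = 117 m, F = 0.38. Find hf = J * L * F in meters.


hf = J * L * F = 0.1 * 117 * 0.38 = 4.4460 m

4.4460 m


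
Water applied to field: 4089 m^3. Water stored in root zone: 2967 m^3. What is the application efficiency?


Ea = V_root / V_field * 100 = 2967 / 4089 * 100 = 72.5605%

72.5605 %


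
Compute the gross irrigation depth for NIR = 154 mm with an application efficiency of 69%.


Ea = 69% = 0.69
GID = NIR / Ea = 154 / 0.69 = 223.1884 mm

223.1884 mm


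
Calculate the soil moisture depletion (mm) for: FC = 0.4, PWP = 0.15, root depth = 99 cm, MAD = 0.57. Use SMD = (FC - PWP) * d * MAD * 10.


SMD = (FC - PWP) * d * MAD * 10
SMD = (0.4 - 0.15) * 99 * 0.57 * 10
SMD = 0.2500 * 99 * 0.57 * 10

141.0750 mm


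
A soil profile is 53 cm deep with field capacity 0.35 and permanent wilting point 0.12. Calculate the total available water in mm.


AWC = (FC - PWP) * d * 10
AWC = (0.35 - 0.12) * 53 * 10
AWC = 0.2300 * 53 * 10

121.9000 mm


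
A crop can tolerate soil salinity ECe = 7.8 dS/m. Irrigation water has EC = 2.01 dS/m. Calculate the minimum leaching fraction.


LR = ECiw / (5*ECe - ECiw)
LR = 2.01 / (5*7.8 - 2.01)
LR = 2.01 / 36.9900

0.0543


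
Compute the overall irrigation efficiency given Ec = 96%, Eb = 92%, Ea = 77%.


Ec = 0.96, Eb = 0.92, Ea = 0.77
E = 0.96 * 0.92 * 0.77 * 100 = 68.0064%

68.0064 %


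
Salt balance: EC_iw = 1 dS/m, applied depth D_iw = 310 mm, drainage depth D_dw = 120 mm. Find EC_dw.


EC_dw = EC_iw * D_iw / D_dw
EC_dw = 1 * 310 / 120
EC_dw = 310 / 120

2.5833 dS/m


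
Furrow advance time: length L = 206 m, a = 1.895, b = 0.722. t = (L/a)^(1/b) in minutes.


t = (L/a)^(1/b)
t = (206/1.895)^(1/0.722)
t = 108.707124^(1/0.722)

661.1530 min


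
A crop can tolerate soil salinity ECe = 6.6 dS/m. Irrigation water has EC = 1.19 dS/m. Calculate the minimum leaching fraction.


LR = ECiw / (5*ECe - ECiw)
LR = 1.19 / (5*6.6 - 1.19)
LR = 1.19 / 31.8100

0.0374


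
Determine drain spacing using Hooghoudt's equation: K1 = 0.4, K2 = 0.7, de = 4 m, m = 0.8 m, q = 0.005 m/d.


S^2 = 8*K2*de*m/q + 4*K1*m^2/q
S^2 = 8*0.7*4*0.8/0.005 + 4*0.4*0.8^2/0.005
S = sqrt(3788.8000)

61.5532 m


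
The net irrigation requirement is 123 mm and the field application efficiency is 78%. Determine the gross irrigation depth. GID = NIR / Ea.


Ea = 78% = 0.78
GID = NIR / Ea = 123 / 0.78 = 157.6923 mm

157.6923 mm


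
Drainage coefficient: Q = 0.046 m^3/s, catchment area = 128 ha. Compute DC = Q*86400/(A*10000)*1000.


DC = Q * 86400 / (A * 10000) * 1000
DC = 0.046 * 86400 / (128 * 10000) * 1000
DC = 3974400.0000 / 1280000

3.1050 mm/day


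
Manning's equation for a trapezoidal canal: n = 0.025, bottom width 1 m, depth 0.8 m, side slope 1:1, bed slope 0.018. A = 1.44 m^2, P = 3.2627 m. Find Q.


R = A/P = 1.44/3.2627 = 0.441352
Q = (1/0.025) * 1.44 * 0.441352^(2/3) * 0.018^0.5

4.4797 m^3/s


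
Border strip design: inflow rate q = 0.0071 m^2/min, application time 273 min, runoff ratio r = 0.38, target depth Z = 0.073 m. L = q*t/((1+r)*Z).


L = q*t/((1+r)*Z)
L = 0.0071*273/((1+0.38)*0.073)
L = 1.9383/0.10074

19.2406 m


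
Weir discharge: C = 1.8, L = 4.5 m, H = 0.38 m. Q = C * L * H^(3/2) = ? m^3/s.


Q = C * L * H^(3/2) = 1.8 * 4.5 * 0.38^1.5 = 1.8 * 4.5 * 0.234248

1.8974 m^3/s


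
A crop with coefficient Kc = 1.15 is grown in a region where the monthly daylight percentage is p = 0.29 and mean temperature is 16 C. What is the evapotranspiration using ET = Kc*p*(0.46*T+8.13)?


ET = Kc * p * (0.46*T + 8.13)
ET = 1.15 * 0.29 * (0.46*16 + 8.13)
ET = 1.15 * 0.29 * 15.4900

5.1659 mm/day


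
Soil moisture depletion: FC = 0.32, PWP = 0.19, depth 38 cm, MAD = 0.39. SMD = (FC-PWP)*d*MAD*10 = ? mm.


SMD = (FC - PWP) * d * MAD * 10
SMD = (0.32 - 0.19) * 38 * 0.39 * 10
SMD = 0.1300 * 38 * 0.39 * 10

19.2660 mm


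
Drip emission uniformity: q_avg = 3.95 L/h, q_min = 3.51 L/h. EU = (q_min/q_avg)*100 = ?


EU = (q_min/q_avg)*100 = (3.51/3.95)*100 = 88.8608%

88.8608 %


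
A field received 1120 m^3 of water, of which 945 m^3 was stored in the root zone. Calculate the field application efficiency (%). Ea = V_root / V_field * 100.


Ea = V_root / V_field * 100 = 945 / 1120 * 100 = 84.3750%

84.3750 %


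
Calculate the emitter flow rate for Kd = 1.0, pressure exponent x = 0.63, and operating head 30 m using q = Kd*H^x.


q = Kd * H^x = 1.0 * 30^0.63 = 1.0 * 8.522880

8.5229 L/h


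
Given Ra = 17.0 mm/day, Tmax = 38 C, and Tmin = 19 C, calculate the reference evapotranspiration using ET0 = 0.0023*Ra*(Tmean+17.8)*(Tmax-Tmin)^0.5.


Tmean = (Tmax + Tmin)/2 = (38 + 19)/2 = 28.5
ET0 = 0.0023 * 17.0 * (28.5 + 17.8) * sqrt(38 - 19)
ET0 = 0.0023 * 17.0 * 46.3 * 4.358899

7.8910 mm/day


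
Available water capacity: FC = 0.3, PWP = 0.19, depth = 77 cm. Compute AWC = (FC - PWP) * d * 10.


AWC = (FC - PWP) * d * 10
AWC = (0.3 - 0.19) * 77 * 10
AWC = 0.1100 * 77 * 10

84.7000 mm


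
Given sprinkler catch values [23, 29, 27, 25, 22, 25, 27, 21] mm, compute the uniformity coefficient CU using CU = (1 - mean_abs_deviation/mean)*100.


mean = 24.875000 mm
MAD = 2.156250 mm
CU = (1 - 2.156250/24.875000)*100

91.3317 %


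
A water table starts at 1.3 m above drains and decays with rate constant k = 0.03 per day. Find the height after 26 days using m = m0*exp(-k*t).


m = m0 * exp(-k*t)
m = 1.3 * exp(-0.03 * 26)
m = 1.3 * exp(-0.7800)

0.5959 m


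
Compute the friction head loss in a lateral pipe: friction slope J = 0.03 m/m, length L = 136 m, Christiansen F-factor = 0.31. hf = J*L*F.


hf = J * L * F = 0.03 * 136 * 0.31 = 1.2648 m

1.2648 m


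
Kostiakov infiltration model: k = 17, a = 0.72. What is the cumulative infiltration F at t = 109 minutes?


F = k * t^a = 17 * 109^0.72
F = 17 * 29.305361

498.1911 mm


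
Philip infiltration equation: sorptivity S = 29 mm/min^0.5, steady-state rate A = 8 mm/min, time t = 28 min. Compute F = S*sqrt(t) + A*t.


F = S*sqrt(t) + A*t
F = 29*sqrt(28) + 8*28
F = 29*5.291503 + 224

377.4536 mm


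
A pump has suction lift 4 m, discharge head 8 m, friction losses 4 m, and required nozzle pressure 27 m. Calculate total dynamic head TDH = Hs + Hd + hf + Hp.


TDH = Hs + Hd + hf + Hp = 4 + 8 + 4 + 27 = 43

43 m


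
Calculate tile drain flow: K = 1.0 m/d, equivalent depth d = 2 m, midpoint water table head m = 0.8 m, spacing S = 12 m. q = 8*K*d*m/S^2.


q = 8*K*d*m/S^2
q = 8*1.0*2*0.8/12^2
q = 12.8000 / 144

0.0889 m/d


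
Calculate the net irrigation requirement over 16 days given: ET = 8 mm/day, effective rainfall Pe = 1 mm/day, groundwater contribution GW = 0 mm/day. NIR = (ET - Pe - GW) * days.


Daily deficit = ET - Pe - GW = 8 - 1 - 0 = 7 mm/day
NIR = 7 * 16 = 112 mm

112.0000 mm


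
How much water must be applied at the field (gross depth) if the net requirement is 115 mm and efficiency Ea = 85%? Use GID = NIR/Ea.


Ea = 85% = 0.85
GID = NIR / Ea = 115 / 0.85 = 135.2941 mm

135.2941 mm


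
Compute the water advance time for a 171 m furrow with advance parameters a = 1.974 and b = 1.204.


t = (L/a)^(1/b)
t = (171/1.974)^(1/1.204)
t = 86.626140^(1/1.204)

40.6764 min


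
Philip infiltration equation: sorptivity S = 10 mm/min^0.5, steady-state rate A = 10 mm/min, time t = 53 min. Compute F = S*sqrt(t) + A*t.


F = S*sqrt(t) + A*t
F = 10*sqrt(53) + 10*53
F = 10*7.280110 + 530

602.8011 mm


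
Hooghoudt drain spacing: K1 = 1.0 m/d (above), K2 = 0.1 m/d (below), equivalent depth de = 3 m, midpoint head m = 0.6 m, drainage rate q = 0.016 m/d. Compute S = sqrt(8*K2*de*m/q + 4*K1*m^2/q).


S^2 = 8*K2*de*m/q + 4*K1*m^2/q
S^2 = 8*0.1*3*0.6/0.016 + 4*1.0*0.6^2/0.016
S = sqrt(180.0000)

13.4164 m


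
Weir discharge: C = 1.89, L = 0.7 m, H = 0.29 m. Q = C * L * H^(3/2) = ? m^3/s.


Q = C * L * H^(3/2) = 1.89 * 0.7 * 0.29^1.5 = 1.89 * 0.7 * 0.156170

0.2066 m^3/s


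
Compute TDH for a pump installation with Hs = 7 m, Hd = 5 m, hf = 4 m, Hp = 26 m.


TDH = Hs + Hd + hf + Hp = 7 + 5 + 4 + 26 = 42

42 m


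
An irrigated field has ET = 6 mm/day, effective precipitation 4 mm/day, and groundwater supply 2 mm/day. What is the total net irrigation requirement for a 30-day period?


Daily deficit = ET - Pe - GW = 6 - 4 - 2 = 0 mm/day
NIR = 0 * 30 = 0 mm

0 mm


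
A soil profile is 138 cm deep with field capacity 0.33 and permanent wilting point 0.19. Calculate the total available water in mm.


AWC = (FC - PWP) * d * 10
AWC = (0.33 - 0.19) * 138 * 10
AWC = 0.1400 * 138 * 10

193.2000 mm


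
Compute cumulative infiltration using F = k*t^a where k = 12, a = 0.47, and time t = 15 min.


F = k * t^a = 12 * 15^0.47
F = 12 * 3.570778

42.8493 mm


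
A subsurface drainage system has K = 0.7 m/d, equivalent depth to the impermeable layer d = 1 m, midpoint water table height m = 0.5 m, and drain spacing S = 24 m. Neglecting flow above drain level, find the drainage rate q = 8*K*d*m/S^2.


q = 8*K*d*m/S^2
q = 8*0.7*1*0.5/24^2
q = 2.8000 / 576

0.0049 m/d


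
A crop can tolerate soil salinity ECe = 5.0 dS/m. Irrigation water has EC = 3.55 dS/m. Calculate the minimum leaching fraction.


LR = ECiw / (5*ECe - ECiw)
LR = 3.55 / (5*5.0 - 3.55)
LR = 3.55 / 21.4500

0.1655


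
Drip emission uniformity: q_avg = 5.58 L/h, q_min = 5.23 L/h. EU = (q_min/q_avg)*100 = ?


EU = (q_min/q_avg)*100 = (5.23/5.58)*100 = 93.7276%

93.7276 %


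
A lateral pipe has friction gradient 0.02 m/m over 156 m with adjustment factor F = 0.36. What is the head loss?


hf = J * L * F = 0.02 * 156 * 0.36 = 1.1232 m

1.1232 m


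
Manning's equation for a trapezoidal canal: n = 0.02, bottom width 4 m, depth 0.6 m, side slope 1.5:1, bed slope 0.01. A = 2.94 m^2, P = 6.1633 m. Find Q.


R = A/P = 2.94/6.1633 = 0.477017
Q = (1/0.02) * 2.94 * 0.477017^(2/3) * 0.01^0.5

8.9744 m^3/s


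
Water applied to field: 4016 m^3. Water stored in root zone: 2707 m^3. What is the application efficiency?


Ea = V_root / V_field * 100 = 2707 / 4016 * 100 = 67.4054%

67.4054 %


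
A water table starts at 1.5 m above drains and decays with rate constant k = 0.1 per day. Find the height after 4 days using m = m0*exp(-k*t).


m = m0 * exp(-k*t)
m = 1.5 * exp(-0.1 * 4)
m = 1.5 * exp(-0.4000)

1.0055 m


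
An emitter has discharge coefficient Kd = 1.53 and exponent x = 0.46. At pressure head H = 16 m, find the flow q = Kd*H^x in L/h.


q = Kd * H^x = 1.53 * 16^0.46 = 1.53 * 3.580100

5.4776 L/h


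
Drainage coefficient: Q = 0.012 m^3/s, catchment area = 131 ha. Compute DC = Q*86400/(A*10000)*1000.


DC = Q * 86400 / (A * 10000) * 1000
DC = 0.012 * 86400 / (131 * 10000) * 1000
DC = 1036800.0000 / 1310000

0.7915 mm/day


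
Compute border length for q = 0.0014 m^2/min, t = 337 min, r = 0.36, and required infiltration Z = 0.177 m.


L = q*t/((1+r)*Z)
L = 0.0014*337/((1+0.36)*0.177)
L = 0.4718/0.24072

1.9600 m


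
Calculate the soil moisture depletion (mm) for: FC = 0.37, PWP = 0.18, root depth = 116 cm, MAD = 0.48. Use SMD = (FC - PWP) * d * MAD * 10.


SMD = (FC - PWP) * d * MAD * 10
SMD = (0.37 - 0.18) * 116 * 0.48 * 10
SMD = 0.1900 * 116 * 0.48 * 10

105.7920 mm


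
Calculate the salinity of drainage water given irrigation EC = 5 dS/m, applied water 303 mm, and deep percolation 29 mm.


EC_dw = EC_iw * D_iw / D_dw
EC_dw = 5 * 303 / 29
EC_dw = 1515 / 29

52.2414 dS/m


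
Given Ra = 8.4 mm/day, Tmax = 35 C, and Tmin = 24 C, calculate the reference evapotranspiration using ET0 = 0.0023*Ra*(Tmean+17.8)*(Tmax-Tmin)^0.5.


Tmean = (Tmax + Tmin)/2 = (35 + 24)/2 = 29.5
ET0 = 0.0023 * 8.4 * (29.5 + 17.8) * sqrt(35 - 24)
ET0 = 0.0023 * 8.4 * 47.3 * 3.316625

3.0309 mm/day


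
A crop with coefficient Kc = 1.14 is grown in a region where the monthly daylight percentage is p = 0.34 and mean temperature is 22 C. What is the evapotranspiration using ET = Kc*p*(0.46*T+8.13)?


ET = Kc * p * (0.46*T + 8.13)
ET = 1.14 * 0.34 * (0.46*22 + 8.13)
ET = 1.14 * 0.34 * 18.2500

7.0737 mm/day


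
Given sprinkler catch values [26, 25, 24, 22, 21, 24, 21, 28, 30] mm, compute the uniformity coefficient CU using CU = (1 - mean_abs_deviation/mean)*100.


mean = 24.555556 mm
MAD = 2.395062 mm
CU = (1 - 2.395062/24.555556)*100

90.2464 %


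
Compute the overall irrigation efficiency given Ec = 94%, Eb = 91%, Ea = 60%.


Ec = 0.94, Eb = 0.91, Ea = 0.6
E = 0.94 * 0.91 * 0.6 * 100 = 51.3240%

51.3240 %


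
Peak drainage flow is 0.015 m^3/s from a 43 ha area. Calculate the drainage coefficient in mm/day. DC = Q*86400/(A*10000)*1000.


DC = Q * 86400 / (A * 10000) * 1000
DC = 0.015 * 86400 / (43 * 10000) * 1000
DC = 1296000.0000 / 430000

3.0140 mm/day


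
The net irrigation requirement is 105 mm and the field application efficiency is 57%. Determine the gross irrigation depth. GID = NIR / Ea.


Ea = 57% = 0.57
GID = NIR / Ea = 105 / 0.57 = 184.2105 mm

184.2105 mm


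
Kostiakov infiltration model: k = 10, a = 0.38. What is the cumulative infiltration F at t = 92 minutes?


F = k * t^a = 10 * 92^0.38
F = 10 * 5.574929

55.7493 mm


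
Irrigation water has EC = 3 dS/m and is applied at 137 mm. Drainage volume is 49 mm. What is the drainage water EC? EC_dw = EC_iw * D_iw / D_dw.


EC_dw = EC_iw * D_iw / D_dw
EC_dw = 3 * 137 / 49
EC_dw = 411 / 49

8.3878 dS/m


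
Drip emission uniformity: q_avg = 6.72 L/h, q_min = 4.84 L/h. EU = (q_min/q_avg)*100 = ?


EU = (q_min/q_avg)*100 = (4.84/6.72)*100 = 72.0238%

72.0238 %


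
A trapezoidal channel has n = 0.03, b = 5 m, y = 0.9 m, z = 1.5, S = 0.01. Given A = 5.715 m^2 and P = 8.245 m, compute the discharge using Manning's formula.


R = A/P = 5.715/8.245 = 0.693147
Q = (1/0.03) * 5.715 * 0.693147^(2/3) * 0.01^0.5

14.9203 m^3/s


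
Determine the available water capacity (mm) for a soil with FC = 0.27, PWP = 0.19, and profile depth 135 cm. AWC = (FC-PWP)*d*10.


AWC = (FC - PWP) * d * 10
AWC = (0.27 - 0.19) * 135 * 10
AWC = 0.0800 * 135 * 10

108.0000 mm


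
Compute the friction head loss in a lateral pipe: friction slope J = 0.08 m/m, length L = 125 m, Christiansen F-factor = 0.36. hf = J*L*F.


hf = J * L * F = 0.08 * 125 * 0.36 = 3.6000 m

3.6000 m


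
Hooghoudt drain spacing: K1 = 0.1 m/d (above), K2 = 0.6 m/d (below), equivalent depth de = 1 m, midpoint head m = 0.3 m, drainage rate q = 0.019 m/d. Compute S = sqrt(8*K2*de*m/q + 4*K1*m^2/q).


S^2 = 8*K2*de*m/q + 4*K1*m^2/q
S^2 = 8*0.6*1*0.3/0.019 + 4*0.1*0.3^2/0.019
S = sqrt(77.6842)

8.8139 m


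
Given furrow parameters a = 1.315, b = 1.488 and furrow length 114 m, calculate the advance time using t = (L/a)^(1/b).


t = (L/a)^(1/b)
t = (114/1.315)^(1/1.488)
t = 86.692015^(1/1.488)

20.0634 min


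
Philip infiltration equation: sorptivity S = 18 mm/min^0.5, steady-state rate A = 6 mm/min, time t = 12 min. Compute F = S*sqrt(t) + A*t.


F = S*sqrt(t) + A*t
F = 18*sqrt(12) + 6*12
F = 18*3.464102 + 72

134.3538 mm


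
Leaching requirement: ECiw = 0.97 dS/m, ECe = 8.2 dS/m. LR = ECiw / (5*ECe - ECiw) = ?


LR = ECiw / (5*ECe - ECiw)
LR = 0.97 / (5*8.2 - 0.97)
LR = 0.97 / 40.0300

0.0242


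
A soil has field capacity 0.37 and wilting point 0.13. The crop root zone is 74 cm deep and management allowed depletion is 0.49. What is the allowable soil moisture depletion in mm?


SMD = (FC - PWP) * d * MAD * 10
SMD = (0.37 - 0.13) * 74 * 0.49 * 10
SMD = 0.2400 * 74 * 0.49 * 10

87.0240 mm


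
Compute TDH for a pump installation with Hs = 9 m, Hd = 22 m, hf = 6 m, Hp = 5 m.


TDH = Hs + Hd + hf + Hp = 9 + 22 + 6 + 5 = 42

42 m


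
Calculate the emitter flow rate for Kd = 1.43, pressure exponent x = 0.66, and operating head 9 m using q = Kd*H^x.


q = Kd * H^x = 1.43 * 9^0.66 = 1.43 * 4.263832

6.0973 L/h


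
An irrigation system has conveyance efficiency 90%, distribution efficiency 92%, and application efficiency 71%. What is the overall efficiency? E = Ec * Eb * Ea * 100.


Ec = 0.9, Eb = 0.92, Ea = 0.71
E = 0.9 * 0.92 * 0.71 * 100 = 58.7880%

58.7880 %


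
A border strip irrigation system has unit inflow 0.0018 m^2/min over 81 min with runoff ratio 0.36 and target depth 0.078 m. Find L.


L = q*t/((1+r)*Z)
L = 0.0018*81/((1+0.36)*0.078)
L = 0.1458/0.10608

1.3744 m


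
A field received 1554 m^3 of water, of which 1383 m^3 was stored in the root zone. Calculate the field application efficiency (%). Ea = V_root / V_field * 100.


Ea = V_root / V_field * 100 = 1383 / 1554 * 100 = 88.9961%

88.9961 %


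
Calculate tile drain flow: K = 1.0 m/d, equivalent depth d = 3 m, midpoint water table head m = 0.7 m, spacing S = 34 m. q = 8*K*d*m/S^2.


q = 8*K*d*m/S^2
q = 8*1.0*3*0.7/34^2
q = 16.8000 / 1156

0.0145 m/d


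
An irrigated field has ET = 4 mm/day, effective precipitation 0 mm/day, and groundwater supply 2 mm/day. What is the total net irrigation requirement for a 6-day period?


Daily deficit = ET - Pe - GW = 4 - 0 - 2 = 2 mm/day
NIR = 2 * 6 = 12 mm

12.0000 mm


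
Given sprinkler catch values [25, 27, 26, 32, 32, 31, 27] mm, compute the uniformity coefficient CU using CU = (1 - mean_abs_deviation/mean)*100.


mean = 28.571429 mm
MAD = 2.653061 mm
CU = (1 - 2.653061/28.571429)*100

90.7143 %


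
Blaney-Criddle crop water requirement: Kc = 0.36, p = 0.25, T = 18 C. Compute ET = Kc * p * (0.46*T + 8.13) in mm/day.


ET = Kc * p * (0.46*T + 8.13)
ET = 0.36 * 0.25 * (0.46*18 + 8.13)
ET = 0.36 * 0.25 * 16.4100

1.4769 mm/day


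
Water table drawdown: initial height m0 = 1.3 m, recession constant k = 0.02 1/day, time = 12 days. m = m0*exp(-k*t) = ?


m = m0 * exp(-k*t)
m = 1.3 * exp(-0.02 * 12)
m = 1.3 * exp(-0.2400)

1.0226 m


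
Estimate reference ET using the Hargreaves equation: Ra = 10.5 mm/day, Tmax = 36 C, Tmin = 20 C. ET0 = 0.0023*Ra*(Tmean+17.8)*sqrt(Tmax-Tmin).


Tmean = (Tmax + Tmin)/2 = (36 + 20)/2 = 28.0
ET0 = 0.0023 * 10.5 * (28.0 + 17.8) * sqrt(36 - 20)
ET0 = 0.0023 * 10.5 * 45.8 * 4.000000

4.4243 mm/day
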